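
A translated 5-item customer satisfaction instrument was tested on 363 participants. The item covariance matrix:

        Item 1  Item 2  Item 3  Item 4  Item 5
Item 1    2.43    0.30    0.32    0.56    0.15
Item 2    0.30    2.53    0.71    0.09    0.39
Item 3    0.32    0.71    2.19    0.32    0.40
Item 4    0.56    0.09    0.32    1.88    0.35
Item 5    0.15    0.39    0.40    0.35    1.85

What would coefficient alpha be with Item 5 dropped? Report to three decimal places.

α = 0.450

Remaining items: Item 1, Item 2, Item 3, Item 4 (k = 4).
sum of item variances = 2.43 + 2.53 + 2.19 + 1.88 = 9.03
σ²_total = 9.03 + 2 × 2.30 = 13.63
α (item deleted) = (4/3)·(1 − 9.03/13.63) = 0.450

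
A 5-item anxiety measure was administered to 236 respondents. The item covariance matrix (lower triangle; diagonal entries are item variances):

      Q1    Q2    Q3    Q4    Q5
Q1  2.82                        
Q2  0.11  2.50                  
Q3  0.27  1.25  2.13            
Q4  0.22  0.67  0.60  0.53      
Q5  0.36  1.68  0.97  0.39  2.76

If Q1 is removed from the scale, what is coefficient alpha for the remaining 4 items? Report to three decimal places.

Remaining items: Q2, Q3, Q4, Q5 (k = 4).
sum of item variances = 2.50 + 2.13 + 0.53 + 2.76 = 7.92
σ²_T = 7.92 + 2 × 5.56 = 19.04
α (item deleted) = (4/3)·(1 − 7.92/19.04) = 0.779

α = 0.779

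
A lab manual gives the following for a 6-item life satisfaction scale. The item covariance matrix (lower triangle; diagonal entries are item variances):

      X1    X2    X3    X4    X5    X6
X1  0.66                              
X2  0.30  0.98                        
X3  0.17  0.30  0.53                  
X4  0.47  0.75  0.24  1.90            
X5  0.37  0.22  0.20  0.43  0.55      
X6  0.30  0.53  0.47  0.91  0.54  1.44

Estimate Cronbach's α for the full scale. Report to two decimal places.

α = 0.81

ΣVar(i) = 0.66 + 0.98 + 0.53 + 1.90 + 0.55 + 1.44 = 6.06
Sum of off-diagonal covariances = 6.20
Var(T) = 6.06 + 2 × 6.20 = 18.46
α = (k/(k−1))·(1 − ΣVar(i)/Var(T)) = (6/5)·(1 − 6.06/18.46) = 0.81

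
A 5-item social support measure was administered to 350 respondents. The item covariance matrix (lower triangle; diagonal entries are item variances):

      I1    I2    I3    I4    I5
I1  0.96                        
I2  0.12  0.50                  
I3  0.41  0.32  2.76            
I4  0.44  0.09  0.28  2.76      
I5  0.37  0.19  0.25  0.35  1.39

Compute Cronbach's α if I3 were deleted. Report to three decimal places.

Cronbach's α = 0.477

Remaining items: I1, I2, I4, I5 (k = 4).
sum of item variances = 0.96 + 0.50 + 2.76 + 1.39 = 5.61
σ²_T = 5.61 + 2 × 1.56 = 8.73
α (item deleted) = (4/3)·(1 − 5.61/8.73) = 0.477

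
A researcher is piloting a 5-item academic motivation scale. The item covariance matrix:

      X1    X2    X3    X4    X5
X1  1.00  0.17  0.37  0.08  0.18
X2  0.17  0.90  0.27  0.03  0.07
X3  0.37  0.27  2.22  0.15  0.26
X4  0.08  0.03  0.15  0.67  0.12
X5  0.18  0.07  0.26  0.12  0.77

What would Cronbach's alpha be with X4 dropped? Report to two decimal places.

α = 0.47

Remaining items: X1, X2, X3, X5 (k = 4).
ΣVar(i) = 1.00 + 0.90 + 2.22 + 0.77 = 4.89
total variance = 4.89 + 2 × 1.32 = 7.53
α (item deleted) = (4/3)·(1 − 4.89/7.53) = 0.47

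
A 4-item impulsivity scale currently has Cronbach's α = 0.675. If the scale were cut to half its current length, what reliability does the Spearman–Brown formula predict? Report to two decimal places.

Length factor m = 1/2
α' = m·α / (1 − (1−m)·α)
   = 1/2 × 0.675 / (1 − (1 − 1/2) × 0.675)
   = 0.3375 / 0.6625 = 0.51

predicted reliability = 0.51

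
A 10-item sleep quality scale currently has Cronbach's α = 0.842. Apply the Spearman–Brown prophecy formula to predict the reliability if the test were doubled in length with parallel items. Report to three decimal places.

predicted reliability = 0.914

Length factor m = 2
α' = m·α / (1 + (m−1)·α)
   = 2 × 0.842 / (1 + (2 − 1) × 0.842)
   = 1.6840 / 1.8420 = 0.914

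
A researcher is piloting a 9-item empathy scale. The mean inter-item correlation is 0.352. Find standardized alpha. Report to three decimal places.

α = 0.830

Standardized α = k·r̄ / (1 + (k−1)·r̄) = 9 × 0.352 / (1 + 8 × 0.352)
  = 3.1680 / 3.8160 = 0.830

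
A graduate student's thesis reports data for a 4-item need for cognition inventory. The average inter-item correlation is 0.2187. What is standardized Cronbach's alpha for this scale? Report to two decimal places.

standardized Cronbach's alpha = 0.53

Standardized α = k·r̄ / (1 + (k−1)·r̄) = 4 × 0.2187 / (1 + 3 × 0.2187)
  = 0.8748 / 1.6561 = 0.53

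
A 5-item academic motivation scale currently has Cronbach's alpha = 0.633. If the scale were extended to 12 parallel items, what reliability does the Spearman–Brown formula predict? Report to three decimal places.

Length factor m = 12/5 = 2.4000
α' = m·α / (1 + (m−1)·α)
   = 12/5 × 0.633 / (1 + (12/5 − 1) × 0.633)
   = 1.5192 / 1.8862 = 0.805

predicted reliability = 0.805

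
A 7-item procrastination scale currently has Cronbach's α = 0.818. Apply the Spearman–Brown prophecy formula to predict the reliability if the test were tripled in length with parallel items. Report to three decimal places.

predicted reliability = 0.931

Length factor m = 3
α' = m·α / (1 + (m−1)·α)
   = 3 × 0.818 / (1 + (3 − 1) × 0.818)
   = 2.4540 / 2.6360 = 0.931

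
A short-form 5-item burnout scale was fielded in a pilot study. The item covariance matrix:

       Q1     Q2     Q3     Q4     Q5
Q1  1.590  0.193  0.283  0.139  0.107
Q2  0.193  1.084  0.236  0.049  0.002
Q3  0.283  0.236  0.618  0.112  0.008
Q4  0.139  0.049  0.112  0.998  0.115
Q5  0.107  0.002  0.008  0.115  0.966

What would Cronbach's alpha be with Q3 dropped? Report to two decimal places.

Remaining items: Q1, Q2, Q4, Q5 (k = 4).
sum of item variances = 1.590 + 1.084 + 0.998 + 0.966 = 4.638
total variance = 4.638 + 2 × 0.605 = 5.848
α (item deleted) = (4/3)·(1 − 4.638/5.848) = 0.28

α = 0.28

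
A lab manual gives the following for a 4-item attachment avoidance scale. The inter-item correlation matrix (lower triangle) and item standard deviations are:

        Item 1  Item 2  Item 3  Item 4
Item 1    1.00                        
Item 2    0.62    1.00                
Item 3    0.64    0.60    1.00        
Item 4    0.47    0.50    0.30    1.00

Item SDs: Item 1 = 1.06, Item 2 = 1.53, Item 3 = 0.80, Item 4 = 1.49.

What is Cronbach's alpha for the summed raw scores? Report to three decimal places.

Σσ²ᵢ = 1.06² + 1.53² + 0.80² + 1.49² = 6.3246
Covariances σ_ij = r_ij · s_i · s_j:
  σ(Item 1,Item 2) = 0.62 × 1.06 × 1.53 = 1.0055
  σ(Item 1,Item 3) = 0.64 × 1.06 × 0.80 = 0.5427
  σ(Item 1,Item 4) = 0.47 × 1.06 × 1.49 = 0.7423
  σ(Item 2,Item 3) = 0.60 × 1.53 × 0.80 = 0.7344
  σ(Item 2,Item 4) = 0.50 × 1.53 × 1.49 = 1.1399
  σ(Item 3,Item 4) = 0.30 × 0.80 × 1.49 = 0.3576
σ²_T = Σσ²ᵢ + 2·Σσ_ij = 6.3246 + 2 × 4.5224 = 15.3694
α = (4/3)·(1 − 6.3246/15.3694) = 0.785

Cronbach's alpha = 0.785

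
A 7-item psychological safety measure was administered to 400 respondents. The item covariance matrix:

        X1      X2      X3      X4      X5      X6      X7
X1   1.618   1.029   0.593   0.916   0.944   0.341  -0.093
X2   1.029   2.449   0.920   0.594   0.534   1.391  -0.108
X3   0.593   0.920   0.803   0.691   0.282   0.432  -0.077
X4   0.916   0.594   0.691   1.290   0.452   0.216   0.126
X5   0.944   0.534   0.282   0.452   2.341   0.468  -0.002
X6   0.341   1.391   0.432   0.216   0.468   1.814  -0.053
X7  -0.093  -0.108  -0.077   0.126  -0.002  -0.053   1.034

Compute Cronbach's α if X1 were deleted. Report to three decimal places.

α = 0.656

Remaining items: X2, X3, X4, X5, X6, X7 (k = 6).
Σσ²ᵢ = 2.449 + 0.803 + 1.290 + 2.341 + 1.814 + 1.034 = 9.731
Var(T) = 9.731 + 2 × 5.866 = 21.463
α (item deleted) = (6/5)·(1 − 9.731/21.463) = 0.656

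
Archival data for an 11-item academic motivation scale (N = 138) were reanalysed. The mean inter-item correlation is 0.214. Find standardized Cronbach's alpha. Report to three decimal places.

Standardized α = k·r̄ / (1 + (k−1)·r̄) = 11 × 0.214 / (1 + 10 × 0.214)
  = 2.3540 / 3.1400 = 0.750

standardized Cronbach's alpha = 0.750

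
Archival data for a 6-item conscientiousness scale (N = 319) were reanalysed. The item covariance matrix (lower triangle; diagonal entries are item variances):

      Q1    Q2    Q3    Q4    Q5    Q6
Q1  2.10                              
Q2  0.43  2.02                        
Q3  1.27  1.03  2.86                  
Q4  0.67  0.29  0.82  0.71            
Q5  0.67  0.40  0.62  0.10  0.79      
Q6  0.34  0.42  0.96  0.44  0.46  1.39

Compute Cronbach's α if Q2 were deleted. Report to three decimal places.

Remaining items: Q1, Q3, Q4, Q5, Q6 (k = 5).
ΣVar(i) = 2.10 + 2.86 + 0.71 + 0.79 + 1.39 = 7.85
σ²_T = 7.85 + 2 × 6.35 = 20.55
α (item deleted) = (5/4)·(1 − 7.85/20.55) = 0.773

α = 0.773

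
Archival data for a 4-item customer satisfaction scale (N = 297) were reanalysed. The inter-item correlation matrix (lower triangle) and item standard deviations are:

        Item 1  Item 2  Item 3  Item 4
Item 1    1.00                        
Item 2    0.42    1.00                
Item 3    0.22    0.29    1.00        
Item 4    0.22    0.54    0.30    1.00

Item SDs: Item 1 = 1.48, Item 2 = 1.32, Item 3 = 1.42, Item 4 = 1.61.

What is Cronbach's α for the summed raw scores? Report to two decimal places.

Σσ²ᵢ = 1.48² + 1.32² + 1.42² + 1.61² = 8.5413
Covariances σ_ij = r_ij · s_i · s_j:
  σ(Item 1,Item 2) = 0.42 × 1.48 × 1.32 = 0.8205
  σ(Item 1,Item 3) = 0.22 × 1.48 × 1.42 = 0.4624
  σ(Item 1,Item 4) = 0.22 × 1.48 × 1.61 = 0.5242
  σ(Item 2,Item 3) = 0.29 × 1.32 × 1.42 = 0.5436
  σ(Item 2,Item 4) = 0.54 × 1.32 × 1.61 = 1.1476
  σ(Item 3,Item 4) = 0.30 × 1.42 × 1.61 = 0.6859
σ²_T = Σσ²ᵢ + 2·Σσ_ij = 8.5413 + 2 × 4.1842 = 16.9097
α = (4/3)·(1 − 8.5413/16.9097) = 0.66

α = 0.66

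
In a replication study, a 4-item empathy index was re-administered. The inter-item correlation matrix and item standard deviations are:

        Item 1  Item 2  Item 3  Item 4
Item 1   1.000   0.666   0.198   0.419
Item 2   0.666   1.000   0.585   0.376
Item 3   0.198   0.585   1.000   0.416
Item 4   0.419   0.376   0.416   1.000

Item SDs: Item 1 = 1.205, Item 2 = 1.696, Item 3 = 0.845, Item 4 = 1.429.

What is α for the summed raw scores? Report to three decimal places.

α = 0.749

Σσ²ᵢ = 1.205² + 1.696² + 0.845² + 1.429² = 7.0845
Covariances σ_ij = r_ij · s_i · s_j:
  σ(Item 1,Item 2) = 0.666 × 1.205 × 1.696 = 1.3611
  σ(Item 1,Item 3) = 0.198 × 1.205 × 0.845 = 0.2016
  σ(Item 1,Item 4) = 0.419 × 1.205 × 1.429 = 0.7215
  σ(Item 2,Item 3) = 0.585 × 1.696 × 0.845 = 0.8384
  σ(Item 2,Item 4) = 0.376 × 1.696 × 1.429 = 0.9113
  σ(Item 3,Item 4) = 0.416 × 0.845 × 1.429 = 0.5023
σ²_T = Σσ²ᵢ + 2·Σσ_ij = 7.0845 + 2 × 4.5362 = 16.1569
α = (4/3)·(1 − 7.0845/16.1569) = 0.749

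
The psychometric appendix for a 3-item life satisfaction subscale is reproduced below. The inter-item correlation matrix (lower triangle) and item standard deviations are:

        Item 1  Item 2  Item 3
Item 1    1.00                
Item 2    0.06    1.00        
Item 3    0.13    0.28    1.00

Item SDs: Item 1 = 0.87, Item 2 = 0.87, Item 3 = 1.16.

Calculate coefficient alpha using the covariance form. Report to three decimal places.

α = 0.365

Σσ²ᵢ = 0.87² + 0.87² + 1.16² = 2.8594
Covariances σ_ij = r_ij · s_i · s_j:
  σ(Item 1,Item 2) = 0.06 × 0.87 × 0.87 = 0.0454
  σ(Item 1,Item 3) = 0.13 × 0.87 × 1.16 = 0.1312
  σ(Item 2,Item 3) = 0.28 × 0.87 × 1.16 = 0.2826
σ²_T = Σσ²ᵢ + 2·Σσ_ij = 2.8594 + 2 × 0.4592 = 3.7778
α = (3/2)·(1 − 2.8594/3.7778) = 0.365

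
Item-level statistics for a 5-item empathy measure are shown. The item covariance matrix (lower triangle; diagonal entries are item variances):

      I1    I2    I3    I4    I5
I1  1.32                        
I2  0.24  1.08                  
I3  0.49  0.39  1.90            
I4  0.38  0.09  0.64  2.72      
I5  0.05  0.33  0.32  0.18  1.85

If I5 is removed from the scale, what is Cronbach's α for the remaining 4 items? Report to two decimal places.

Remaining items: I1, I2, I3, I4 (k = 4).
Σσ²ᵢ = 1.32 + 1.08 + 1.90 + 2.72 = 7.02
total variance = 7.02 + 2 × 2.23 = 11.48
α (item deleted) = (4/3)·(1 − 7.02/11.48) = 0.52

Cronbach's α = 0.52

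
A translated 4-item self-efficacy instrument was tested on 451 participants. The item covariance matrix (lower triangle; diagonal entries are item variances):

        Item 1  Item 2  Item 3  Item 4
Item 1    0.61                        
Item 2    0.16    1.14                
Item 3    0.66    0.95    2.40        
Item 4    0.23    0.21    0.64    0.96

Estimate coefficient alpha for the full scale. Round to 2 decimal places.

α = 0.70

ΣVar(i) = 0.61 + 1.14 + 2.40 + 0.96 = 5.11
Sum of the distinct covariances = 2.85
σ²_T = 5.11 + 2 × 2.85 = 10.81
α = (k/(k−1))·(1 − ΣVar(i)/σ²_T) = (4/3)·(1 − 5.11/10.81) = 0.70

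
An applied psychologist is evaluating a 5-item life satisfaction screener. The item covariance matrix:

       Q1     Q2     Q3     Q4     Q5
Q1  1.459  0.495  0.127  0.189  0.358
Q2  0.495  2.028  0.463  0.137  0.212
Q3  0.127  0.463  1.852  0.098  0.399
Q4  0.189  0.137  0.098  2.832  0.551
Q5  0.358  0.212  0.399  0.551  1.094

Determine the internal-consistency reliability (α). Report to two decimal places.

sum of item variances = 1.459 + 2.028 + 1.852 + 2.832 + 1.094 = 9.265
Sum of off-diagonal covariances = 3.029
σ²_T = 9.265 + 2 × 3.029 = 15.323
α = (k/(k−1))·(1 − sum of item variances/σ²_T) = (5/4)·(1 − 9.265/15.323) = 0.49

α = 0.49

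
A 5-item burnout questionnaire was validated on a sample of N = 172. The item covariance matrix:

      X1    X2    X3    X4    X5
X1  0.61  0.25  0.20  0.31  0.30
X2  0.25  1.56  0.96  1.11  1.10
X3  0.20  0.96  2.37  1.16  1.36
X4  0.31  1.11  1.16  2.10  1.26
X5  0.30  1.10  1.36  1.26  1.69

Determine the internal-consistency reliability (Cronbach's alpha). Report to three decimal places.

Σσᵢ² = 0.61 + 1.56 + 2.37 + 2.10 + 1.69 = 8.33
Sum of off-diagonal covariances = 8.01
total variance = 8.33 + 2 × 8.01 = 24.35
α = (k/(k−1))·(1 − Σσᵢ²/total variance) = (5/4)·(1 − 8.33/24.35) = 0.822

Cronbach's alpha = 0.822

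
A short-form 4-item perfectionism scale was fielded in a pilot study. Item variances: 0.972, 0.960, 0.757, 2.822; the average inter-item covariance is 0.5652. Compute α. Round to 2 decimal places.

α = 0.74

ΣVar(i) = 0.972 + 0.960 + 0.757 + 2.822 = 5.511
Sum of the 6 distinct covariances = 6 × 0.5652 = 3.3912
σ²_total = ΣVar(i) + 2·Σcov = 5.511 + 2 × 3.3912 = 12.2934
α = (4/3)·(1 − 5.511/12.2934) = 0.74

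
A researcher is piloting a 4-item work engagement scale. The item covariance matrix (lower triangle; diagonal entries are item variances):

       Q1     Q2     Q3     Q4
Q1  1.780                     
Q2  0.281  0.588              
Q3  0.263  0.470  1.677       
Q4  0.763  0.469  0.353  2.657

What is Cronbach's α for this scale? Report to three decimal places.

Σσ²ᵢ = 1.780 + 0.588 + 1.677 + 2.657 = 6.702
Sum of off-diagonal covariances = 2.599
σ²_T = 6.702 + 2 × 2.599 = 11.900
α = (k/(k−1))·(1 − Σσ²ᵢ/σ²_T) = (4/3)·(1 − 6.702/11.900) = 0.582

α = 0.582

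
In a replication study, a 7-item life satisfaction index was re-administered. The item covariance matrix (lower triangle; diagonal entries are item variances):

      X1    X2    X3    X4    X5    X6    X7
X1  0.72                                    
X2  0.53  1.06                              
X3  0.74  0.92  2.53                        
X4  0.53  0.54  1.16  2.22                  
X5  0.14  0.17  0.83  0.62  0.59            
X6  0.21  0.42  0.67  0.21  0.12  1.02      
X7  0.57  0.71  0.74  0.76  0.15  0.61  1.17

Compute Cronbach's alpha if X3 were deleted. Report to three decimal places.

Remaining items: X1, X2, X4, X5, X6, X7 (k = 6).
ΣVar(i) = 0.72 + 1.06 + 2.22 + 0.59 + 1.02 + 1.17 = 6.78
σ²_T = 6.78 + 2 × 6.29 = 19.36
α (item deleted) = (6/5)·(1 − 6.78/19.36) = 0.780

α = 0.780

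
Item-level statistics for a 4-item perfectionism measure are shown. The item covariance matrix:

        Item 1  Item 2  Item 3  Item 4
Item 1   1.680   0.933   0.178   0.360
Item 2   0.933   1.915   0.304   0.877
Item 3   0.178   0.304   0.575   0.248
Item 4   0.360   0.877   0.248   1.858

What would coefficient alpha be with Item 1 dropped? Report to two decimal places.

coefficient alpha = 0.59

Remaining items: Item 2, Item 3, Item 4 (k = 3).
Σσ²ᵢ = 1.915 + 0.575 + 1.858 = 4.348
Var(T) = 4.348 + 2 × 1.429 = 7.206
α (item deleted) = (3/2)·(1 − 4.348/7.206) = 0.59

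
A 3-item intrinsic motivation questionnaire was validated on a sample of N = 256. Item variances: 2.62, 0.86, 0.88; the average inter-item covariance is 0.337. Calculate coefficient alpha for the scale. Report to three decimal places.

ΣVar(i) = 2.62 + 0.86 + 0.88 = 4.36
Sum of the 3 distinct covariances = 3 × 0.337 = 1.011
σ²_T = ΣVar(i) + 2·Σcov = 4.36 + 2 × 1.011 = 6.382
α = (3/2)·(1 − 4.36/6.382) = 0.475

coefficient alpha = 0.475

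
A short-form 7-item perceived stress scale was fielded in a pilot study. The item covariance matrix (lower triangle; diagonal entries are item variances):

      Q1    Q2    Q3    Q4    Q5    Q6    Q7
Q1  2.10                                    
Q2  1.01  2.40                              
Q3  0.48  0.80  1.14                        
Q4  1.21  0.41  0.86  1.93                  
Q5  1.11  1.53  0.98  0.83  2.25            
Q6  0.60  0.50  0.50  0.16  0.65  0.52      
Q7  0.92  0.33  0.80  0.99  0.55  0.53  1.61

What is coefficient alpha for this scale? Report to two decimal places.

α = 0.85

sum of item variances = 2.10 + 2.40 + 1.14 + 1.93 + 2.25 + 0.52 + 1.61 = 11.95
Sum of the distinct covariances = 15.75
σ²_T = 11.95 + 2 × 15.75 = 43.45
α = (k/(k−1))·(1 − sum of item variances/σ²_T) = (7/6)·(1 − 11.95/43.45) = 0.85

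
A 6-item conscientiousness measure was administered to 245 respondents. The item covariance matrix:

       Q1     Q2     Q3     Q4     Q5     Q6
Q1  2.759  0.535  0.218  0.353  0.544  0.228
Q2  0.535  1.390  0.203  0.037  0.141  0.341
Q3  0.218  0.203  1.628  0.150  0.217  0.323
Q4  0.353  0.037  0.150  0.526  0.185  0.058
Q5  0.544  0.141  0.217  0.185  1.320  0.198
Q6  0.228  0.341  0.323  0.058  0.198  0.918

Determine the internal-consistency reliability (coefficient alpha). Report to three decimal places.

α = 0.560

sum of item variances = 2.759 + 1.390 + 1.628 + 0.526 + 1.320 + 0.918 = 8.541
Sum of the distinct covariances = 3.731
σ²_T = 8.541 + 2 × 3.731 = 16.003
α = (k/(k−1))·(1 − sum of item variances/σ²_T) = (6/5)·(1 − 8.541/16.003) = 0.560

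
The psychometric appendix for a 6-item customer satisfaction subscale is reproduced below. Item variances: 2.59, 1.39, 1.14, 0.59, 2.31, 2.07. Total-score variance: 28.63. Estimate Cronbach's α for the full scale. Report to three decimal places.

sum of item variances = 2.59 + 1.39 + 1.14 + 0.59 + 2.31 + 2.07 = 10.09
α = (k/(k−1))·(1 − sum of item variances/σ²_T) = (6/5)·(1 − 10.09/28.63) = 0.777

α = 0.777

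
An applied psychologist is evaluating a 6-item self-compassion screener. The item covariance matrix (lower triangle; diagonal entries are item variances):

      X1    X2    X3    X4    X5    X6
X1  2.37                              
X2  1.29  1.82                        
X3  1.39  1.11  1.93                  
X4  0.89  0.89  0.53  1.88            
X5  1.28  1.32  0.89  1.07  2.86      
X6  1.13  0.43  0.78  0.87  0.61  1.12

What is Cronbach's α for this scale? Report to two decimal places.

α = 0.85

Σσ²ᵢ = 2.37 + 1.82 + 1.93 + 1.88 + 2.86 + 1.12 = 11.98
Σ_{i<j} σ_ij = 14.48
σ²_total = 11.98 + 2 × 14.48 = 40.94
α = (k/(k−1))·(1 − Σσ²ᵢ/σ²_total) = (6/5)·(1 − 11.98/40.94) = 0.85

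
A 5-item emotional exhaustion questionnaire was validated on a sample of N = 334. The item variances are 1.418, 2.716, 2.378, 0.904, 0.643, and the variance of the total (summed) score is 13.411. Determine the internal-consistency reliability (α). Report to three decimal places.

sum of item variances = 1.418 + 2.716 + 2.378 + 0.904 + 0.643 = 8.059
α = (k/(k−1))·(1 − sum of item variances/Var(T)) = (5/4)·(1 − 8.059/13.411) = 0.499

α = 0.499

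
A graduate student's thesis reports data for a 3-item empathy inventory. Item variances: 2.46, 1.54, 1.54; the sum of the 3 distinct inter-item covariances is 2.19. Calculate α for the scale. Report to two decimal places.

Σσ²ᵢ = 2.46 + 1.54 + 1.54 = 5.54
Sum of distinct covariances = 2.19
σ²_total = Σσ²ᵢ + 2·Σcov = 5.54 + 2 × 2.19 = 9.92
α = (3/2)·(1 − 5.54/9.92) = 0.66

α = 0.66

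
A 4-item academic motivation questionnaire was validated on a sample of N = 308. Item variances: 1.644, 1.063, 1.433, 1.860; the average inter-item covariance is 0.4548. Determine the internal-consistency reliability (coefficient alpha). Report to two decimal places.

coefficient alpha = 0.64

Σσ²ᵢ = 1.644 + 1.063 + 1.433 + 1.860 = 6.000
Sum of the 6 distinct covariances = 6 × 0.4548 = 2.7288
σ²_T = Σσ²ᵢ + 2·Σcov = 6.000 + 2 × 2.7288 = 11.4576
α = (4/3)·(1 − 6.000/11.4576) = 0.64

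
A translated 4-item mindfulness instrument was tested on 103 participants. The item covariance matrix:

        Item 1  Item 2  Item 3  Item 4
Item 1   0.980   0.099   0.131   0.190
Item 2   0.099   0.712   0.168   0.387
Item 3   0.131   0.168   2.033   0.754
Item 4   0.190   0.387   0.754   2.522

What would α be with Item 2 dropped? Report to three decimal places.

α = 0.420

Remaining items: Item 1, Item 3, Item 4 (k = 3).
Σσᵢ² = 0.980 + 2.033 + 2.522 = 5.535
σ²_T = 5.535 + 2 × 1.075 = 7.685
α (item deleted) = (3/2)·(1 − 5.535/7.685) = 0.420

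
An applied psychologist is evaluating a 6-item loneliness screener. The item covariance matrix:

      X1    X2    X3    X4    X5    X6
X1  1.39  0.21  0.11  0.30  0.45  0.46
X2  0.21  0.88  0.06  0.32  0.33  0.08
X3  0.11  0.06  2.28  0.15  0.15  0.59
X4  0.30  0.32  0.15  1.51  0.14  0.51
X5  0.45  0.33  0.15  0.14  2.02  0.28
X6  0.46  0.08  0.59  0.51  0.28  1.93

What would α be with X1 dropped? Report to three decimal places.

α = 0.471

Remaining items: X2, X3, X4, X5, X6 (k = 5).
Σσ²ᵢ = 0.88 + 2.28 + 1.51 + 2.02 + 1.93 = 8.62
σ²_T = 8.62 + 2 × 2.61 = 13.84
α (item deleted) = (5/4)·(1 − 8.62/13.84) = 0.471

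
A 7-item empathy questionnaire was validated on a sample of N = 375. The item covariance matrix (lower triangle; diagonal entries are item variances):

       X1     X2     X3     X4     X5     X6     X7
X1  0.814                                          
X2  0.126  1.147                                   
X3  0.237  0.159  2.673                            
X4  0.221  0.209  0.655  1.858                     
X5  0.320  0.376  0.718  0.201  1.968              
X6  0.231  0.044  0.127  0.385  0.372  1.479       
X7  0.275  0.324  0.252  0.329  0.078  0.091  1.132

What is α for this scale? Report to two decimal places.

α = 0.59

Σσ²ᵢ = 0.814 + 1.147 + 2.673 + 1.858 + 1.968 + 1.479 + 1.132 = 11.071
Σ_{i<j} σ_ij = 5.730
σ²_T = 11.071 + 2 × 5.730 = 22.531
α = (k/(k−1))·(1 − Σσ²ᵢ/σ²_T) = (7/6)·(1 − 11.071/22.531) = 0.59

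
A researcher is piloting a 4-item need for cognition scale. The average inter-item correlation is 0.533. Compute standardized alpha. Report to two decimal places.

Standardized α = k·r̄ / (1 + (k−1)·r̄) = 4 × 0.533 / (1 + 3 × 0.533)
  = 2.1320 / 2.5990 = 0.82

standardized alpha = 0.82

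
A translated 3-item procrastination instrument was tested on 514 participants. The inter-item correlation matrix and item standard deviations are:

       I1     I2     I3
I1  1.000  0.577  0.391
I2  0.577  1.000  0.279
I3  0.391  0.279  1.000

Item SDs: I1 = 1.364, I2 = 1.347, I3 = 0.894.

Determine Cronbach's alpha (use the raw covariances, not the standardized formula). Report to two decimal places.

α = 0.68

Σσ²ᵢ = 1.364² + 1.347² + 0.894² = 4.4741
Covariances σ_ij = r_ij · s_i · s_j:
  σ(I1,I2) = 0.577 × 1.364 × 1.347 = 1.0601
  σ(I1,I3) = 0.391 × 1.364 × 0.894 = 0.4768
  σ(I2,I3) = 0.279 × 1.347 × 0.894 = 0.3360
σ²_T = Σσ²ᵢ + 2·Σσ_ij = 4.4741 + 2 × 1.8729 = 8.2199
α = (3/2)·(1 − 4.4741/8.2199) = 0.68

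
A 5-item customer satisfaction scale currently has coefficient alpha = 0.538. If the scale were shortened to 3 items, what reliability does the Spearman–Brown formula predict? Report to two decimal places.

predicted reliability = 0.41

Length factor m = 3/5 = 0.6000
α' = m·α / (1 − (1−m)·α)
   = 3/5 × 0.538 / (1 − (1 − 3/5) × 0.538)
   = 0.3228 / 0.7848 = 0.41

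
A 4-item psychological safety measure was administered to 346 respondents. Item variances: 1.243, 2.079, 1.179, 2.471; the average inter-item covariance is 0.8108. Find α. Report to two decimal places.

sum of item variances = 1.243 + 2.079 + 1.179 + 2.471 = 6.972
Sum of the 6 distinct covariances = 6 × 0.8108 = 4.8648
σ²_T = sum of item variances + 2·Σcov = 6.972 + 2 × 4.8648 = 16.7016
α = (4/3)·(1 − 6.972/16.7016) = 0.78

α = 0.78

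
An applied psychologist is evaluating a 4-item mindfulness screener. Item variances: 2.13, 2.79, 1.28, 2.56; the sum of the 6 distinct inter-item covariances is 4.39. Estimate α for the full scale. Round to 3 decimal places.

sum of item variances = 2.13 + 2.79 + 1.28 + 2.56 = 8.76
Sum of distinct covariances = 4.39
σ²_T = sum of item variances + 2·Σcov = 8.76 + 2 × 4.39 = 17.54
α = (4/3)·(1 − 8.76/17.54) = 0.667

α = 0.667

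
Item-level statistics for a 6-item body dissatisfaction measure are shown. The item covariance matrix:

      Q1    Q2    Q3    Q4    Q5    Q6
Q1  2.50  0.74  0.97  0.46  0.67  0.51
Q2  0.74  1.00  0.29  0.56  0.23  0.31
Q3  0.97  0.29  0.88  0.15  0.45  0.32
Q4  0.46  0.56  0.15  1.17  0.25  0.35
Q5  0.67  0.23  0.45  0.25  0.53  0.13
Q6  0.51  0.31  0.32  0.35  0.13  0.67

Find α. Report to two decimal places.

Σσ²ᵢ = 2.50 + 1.00 + 0.88 + 1.17 + 0.53 + 0.67 = 6.75
Σ_{i<j} σ_ij = 6.39
total variance = 6.75 + 2 × 6.39 = 19.53
α = (k/(k−1))·(1 − Σσ²ᵢ/total variance) = (6/5)·(1 − 6.75/19.53) = 0.79

α = 0.79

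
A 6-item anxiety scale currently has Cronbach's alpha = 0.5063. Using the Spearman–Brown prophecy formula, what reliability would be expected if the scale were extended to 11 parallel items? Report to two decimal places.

predicted reliability = 0.65

Length factor m = 11/6 = 1.8333
α' = m·α / (1 + (m−1)·α)
   = 11/6 × 0.5063 / (1 + (11/6 − 1) × 0.5063)
   = 0.9282 / 1.4219 = 0.65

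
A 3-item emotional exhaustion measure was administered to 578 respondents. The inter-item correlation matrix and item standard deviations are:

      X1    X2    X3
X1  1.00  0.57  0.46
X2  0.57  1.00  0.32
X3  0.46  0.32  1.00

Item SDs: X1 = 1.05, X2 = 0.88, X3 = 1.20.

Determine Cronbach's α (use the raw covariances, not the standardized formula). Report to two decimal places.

α = 0.70

Σσ²ᵢ = 1.05² + 0.88² + 1.20² = 3.3169
Covariances σ_ij = r_ij · s_i · s_j:
  σ(X1,X2) = 0.57 × 1.05 × 0.88 = 0.5267
  σ(X1,X3) = 0.46 × 1.05 × 1.20 = 0.5796
  σ(X2,X3) = 0.32 × 0.88 × 1.20 = 0.3379
σ²_T = Σσ²ᵢ + 2·Σσ_ij = 3.3169 + 2 × 1.4442 = 6.2053
α = (3/2)·(1 − 3.3169/6.2053) = 0.70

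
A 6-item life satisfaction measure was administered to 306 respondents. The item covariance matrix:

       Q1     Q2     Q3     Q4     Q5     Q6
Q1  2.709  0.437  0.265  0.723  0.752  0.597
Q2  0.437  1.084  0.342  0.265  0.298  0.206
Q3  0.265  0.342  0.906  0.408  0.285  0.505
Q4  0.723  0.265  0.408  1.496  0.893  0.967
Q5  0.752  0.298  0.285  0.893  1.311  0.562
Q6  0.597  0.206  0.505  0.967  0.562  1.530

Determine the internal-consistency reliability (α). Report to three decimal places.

α = 0.749

sum of item variances = 2.709 + 1.084 + 0.906 + 1.496 + 1.311 + 1.530 = 9.036
Sum of off-diagonal covariances = 7.505
Var(T) = 9.036 + 2 × 7.505 = 24.046
α = (k/(k−1))·(1 − sum of item variances/Var(T)) = (6/5)·(1 − 9.036/24.046) = 0.749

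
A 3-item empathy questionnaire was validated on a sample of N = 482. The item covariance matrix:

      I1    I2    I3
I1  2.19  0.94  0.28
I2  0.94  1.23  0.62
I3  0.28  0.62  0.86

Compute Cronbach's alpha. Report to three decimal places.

ΣVar(i) = 2.19 + 1.23 + 0.86 = 4.28
Sum of off-diagonal covariances = 1.84
σ²_T = 4.28 + 2 × 1.84 = 7.96
α = (k/(k−1))·(1 − ΣVar(i)/σ²_T) = (3/2)·(1 − 4.28/7.96) = 0.693

α = 0.693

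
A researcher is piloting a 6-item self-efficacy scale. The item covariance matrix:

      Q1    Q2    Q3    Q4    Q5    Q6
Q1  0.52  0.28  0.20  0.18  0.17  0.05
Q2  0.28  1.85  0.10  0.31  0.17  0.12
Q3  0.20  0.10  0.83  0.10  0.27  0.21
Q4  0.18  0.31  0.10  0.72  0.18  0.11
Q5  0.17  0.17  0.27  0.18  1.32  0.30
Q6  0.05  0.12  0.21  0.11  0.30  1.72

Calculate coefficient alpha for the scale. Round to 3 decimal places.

Σσ²ᵢ = 0.52 + 1.85 + 0.83 + 0.72 + 1.32 + 1.72 = 6.96
Sum of off-diagonal covariances = 2.75
Var(T) = 6.96 + 2 × 2.75 = 12.46
α = (k/(k−1))·(1 − Σσ²ᵢ/Var(T)) = (6/5)·(1 − 6.96/12.46) = 0.530

coefficient alpha = 0.530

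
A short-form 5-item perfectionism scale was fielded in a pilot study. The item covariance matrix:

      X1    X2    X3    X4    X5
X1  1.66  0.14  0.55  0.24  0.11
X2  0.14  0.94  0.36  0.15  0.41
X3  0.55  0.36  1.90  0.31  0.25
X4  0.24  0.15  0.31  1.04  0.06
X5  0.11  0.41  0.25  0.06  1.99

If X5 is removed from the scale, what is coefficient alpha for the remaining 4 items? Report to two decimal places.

α = 0.52

Remaining items: X1, X2, X3, X4 (k = 4).
ΣVar(i) = 1.66 + 0.94 + 1.90 + 1.04 = 5.54
total variance = 5.54 + 2 × 1.75 = 9.04
α (item deleted) = (4/3)·(1 − 5.54/9.04) = 0.52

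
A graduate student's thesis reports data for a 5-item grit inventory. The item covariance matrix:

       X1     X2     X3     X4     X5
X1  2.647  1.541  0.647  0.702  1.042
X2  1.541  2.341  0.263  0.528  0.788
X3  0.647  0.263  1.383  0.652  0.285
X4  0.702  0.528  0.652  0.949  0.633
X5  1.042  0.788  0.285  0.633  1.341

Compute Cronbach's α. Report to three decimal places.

Cronbach's α = 0.776

Σσ²ᵢ = 2.647 + 2.341 + 1.383 + 0.949 + 1.341 = 8.661
Sum of off-diagonal covariances = 7.081
σ²_T = 8.661 + 2 × 7.081 = 22.823
α = (k/(k−1))·(1 − Σσ²ᵢ/σ²_T) = (5/4)·(1 − 8.661/22.823) = 0.776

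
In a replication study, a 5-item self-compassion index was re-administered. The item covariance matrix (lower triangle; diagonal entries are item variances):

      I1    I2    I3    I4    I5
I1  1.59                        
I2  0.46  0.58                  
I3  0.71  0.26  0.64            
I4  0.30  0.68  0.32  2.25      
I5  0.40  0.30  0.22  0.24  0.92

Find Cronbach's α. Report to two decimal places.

α = 0.71

Σσᵢ² = 1.59 + 0.58 + 0.64 + 2.25 + 0.92 = 5.98
Sum of off-diagonal covariances = 3.89
σ²_T = 5.98 + 2 × 3.89 = 13.76
α = (k/(k−1))·(1 − Σσᵢ²/σ²_T) = (5/4)·(1 − 5.98/13.76) = 0.71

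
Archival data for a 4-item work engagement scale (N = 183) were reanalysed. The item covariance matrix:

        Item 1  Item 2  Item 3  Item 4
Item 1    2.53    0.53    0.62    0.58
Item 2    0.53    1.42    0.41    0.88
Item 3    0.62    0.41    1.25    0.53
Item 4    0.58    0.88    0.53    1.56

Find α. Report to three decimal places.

α = 0.683

Σσᵢ² = 2.53 + 1.42 + 1.25 + 1.56 = 6.76
Sum of off-diagonal covariances = 3.55
total variance = 6.76 + 2 × 3.55 = 13.86
α = (k/(k−1))·(1 − Σσᵢ²/total variance) = (4/3)·(1 − 6.76/13.86) = 0.683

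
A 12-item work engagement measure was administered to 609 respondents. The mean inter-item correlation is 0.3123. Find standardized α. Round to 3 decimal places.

Standardized α = k·r̄ / (1 + (k−1)·r̄) = 12 × 0.3123 / (1 + 11 × 0.3123)
  = 3.7476 / 4.4353 = 0.845

α = 0.845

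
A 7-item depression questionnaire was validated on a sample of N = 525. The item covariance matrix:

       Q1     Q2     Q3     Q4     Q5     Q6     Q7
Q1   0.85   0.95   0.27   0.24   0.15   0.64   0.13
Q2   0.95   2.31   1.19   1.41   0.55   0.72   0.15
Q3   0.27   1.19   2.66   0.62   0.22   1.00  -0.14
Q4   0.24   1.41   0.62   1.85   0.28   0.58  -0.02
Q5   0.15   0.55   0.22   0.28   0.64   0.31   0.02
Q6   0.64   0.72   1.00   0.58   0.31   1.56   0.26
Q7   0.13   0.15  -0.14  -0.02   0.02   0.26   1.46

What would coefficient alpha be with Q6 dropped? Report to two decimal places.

Remaining items: Q1, Q2, Q3, Q4, Q5, Q7 (k = 6).
sum of item variances = 0.85 + 2.31 + 2.66 + 1.85 + 0.64 + 1.46 = 9.77
Var(T) = 9.77 + 2 × 6.02 = 21.81
α (item deleted) = (6/5)·(1 − 9.77/21.81) = 0.66

α = 0.66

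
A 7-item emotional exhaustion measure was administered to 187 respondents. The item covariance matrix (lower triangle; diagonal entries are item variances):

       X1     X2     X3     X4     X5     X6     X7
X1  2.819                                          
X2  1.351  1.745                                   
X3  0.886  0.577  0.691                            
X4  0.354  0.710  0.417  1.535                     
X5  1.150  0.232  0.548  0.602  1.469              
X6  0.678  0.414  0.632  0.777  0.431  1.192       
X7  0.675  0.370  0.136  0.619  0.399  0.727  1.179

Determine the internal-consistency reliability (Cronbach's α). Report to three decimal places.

α = 0.822

Σσ²ᵢ = 2.819 + 1.745 + 0.691 + 1.535 + 1.469 + 1.192 + 1.179 = 10.630
Σ_{i<j} σ_ij = 12.685
σ²_total = 10.630 + 2 × 12.685 = 36.000
α = (k/(k−1))·(1 − Σσ²ᵢ/σ²_total) = (7/6)·(1 − 10.630/36.000) = 0.822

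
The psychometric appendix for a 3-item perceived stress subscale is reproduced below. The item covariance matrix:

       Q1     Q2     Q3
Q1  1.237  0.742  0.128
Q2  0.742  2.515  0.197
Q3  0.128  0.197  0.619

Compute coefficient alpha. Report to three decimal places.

coefficient alpha = 0.492

Σσᵢ² = 1.237 + 2.515 + 0.619 = 4.371
Sum of off-diagonal covariances = 1.067
σ²_T = 4.371 + 2 × 1.067 = 6.505
α = (k/(k−1))·(1 − Σσᵢ²/σ²_T) = (3/2)·(1 − 4.371/6.505) = 0.492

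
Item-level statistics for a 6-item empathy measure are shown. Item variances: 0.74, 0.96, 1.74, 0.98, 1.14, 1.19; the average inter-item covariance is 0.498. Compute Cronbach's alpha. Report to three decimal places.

Σσᵢ² = 0.74 + 0.96 + 1.74 + 0.98 + 1.14 + 1.19 = 6.75
Sum of the 15 distinct covariances = 15 × 0.498 = 7.470
σ²_total = Σσᵢ² + 2·Σcov = 6.75 + 2 × 7.470 = 21.690
α = (6/5)·(1 − 6.75/21.690) = 0.827

Cronbach's alpha = 0.827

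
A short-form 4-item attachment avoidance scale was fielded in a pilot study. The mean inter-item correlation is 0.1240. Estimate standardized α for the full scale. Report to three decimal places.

α = 0.362

Standardized α = k·r̄ / (1 + (k−1)·r̄) = 4 × 0.1240 / (1 + 3 × 0.1240)
  = 0.4960 / 1.3720 = 0.362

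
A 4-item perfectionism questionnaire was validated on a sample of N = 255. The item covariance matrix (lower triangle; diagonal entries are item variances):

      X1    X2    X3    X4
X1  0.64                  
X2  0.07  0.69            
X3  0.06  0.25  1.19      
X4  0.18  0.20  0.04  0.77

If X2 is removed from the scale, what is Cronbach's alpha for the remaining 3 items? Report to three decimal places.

α = 0.266

Remaining items: X1, X3, X4 (k = 3).
sum of item variances = 0.64 + 1.19 + 0.77 = 2.60
Var(T) = 2.60 + 2 × 0.28 = 3.16
α (item deleted) = (3/2)·(1 − 2.60/3.16) = 0.266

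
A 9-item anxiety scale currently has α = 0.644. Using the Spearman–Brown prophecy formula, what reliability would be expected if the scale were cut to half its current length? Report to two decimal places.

Length factor m = 1/2
α' = m·α / (1 − (1−m)·α)
   = 1/2 × 0.644 / (1 − (1 − 1/2) × 0.644)
   = 0.3220 / 0.6780 = 0.47

predicted reliability = 0.47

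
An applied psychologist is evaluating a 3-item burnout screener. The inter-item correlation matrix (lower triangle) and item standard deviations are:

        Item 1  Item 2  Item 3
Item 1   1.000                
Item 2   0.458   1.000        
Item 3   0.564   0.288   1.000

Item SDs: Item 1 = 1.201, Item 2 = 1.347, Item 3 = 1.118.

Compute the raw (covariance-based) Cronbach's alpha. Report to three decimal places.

Σσ²ᵢ = 1.201² + 1.347² + 1.118² = 4.5067
Covariances σ_ij = r_ij · s_i · s_j:
  σ(Item 1,Item 2) = 0.458 × 1.201 × 1.347 = 0.7409
  σ(Item 1,Item 3) = 0.564 × 1.201 × 1.118 = 0.7573
  σ(Item 2,Item 3) = 0.288 × 1.347 × 1.118 = 0.4337
σ²_T = Σσ²ᵢ + 2·Σσ_ij = 4.5067 + 2 × 1.9319 = 8.3705
α = (3/2)·(1 − 4.5067/8.3705) = 0.692

α = 0.692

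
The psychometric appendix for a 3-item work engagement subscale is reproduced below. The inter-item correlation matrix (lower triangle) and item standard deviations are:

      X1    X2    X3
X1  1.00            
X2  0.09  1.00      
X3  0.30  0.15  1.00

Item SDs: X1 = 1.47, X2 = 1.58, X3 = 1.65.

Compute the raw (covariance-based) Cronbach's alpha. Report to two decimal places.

Cronbach's alpha = 0.40

Σσ²ᵢ = 1.47² + 1.58² + 1.65² = 7.3798
Covariances σ_ij = r_ij · s_i · s_j:
  σ(X1,X2) = 0.09 × 1.47 × 1.58 = 0.2090
  σ(X1,X3) = 0.30 × 1.47 × 1.65 = 0.7277
  σ(X2,X3) = 0.15 × 1.58 × 1.65 = 0.3910
σ²_T = Σσ²ᵢ + 2·Σσ_ij = 7.3798 + 2 × 1.3277 = 10.0352
α = (3/2)·(1 − 7.3798/10.0352) = 0.40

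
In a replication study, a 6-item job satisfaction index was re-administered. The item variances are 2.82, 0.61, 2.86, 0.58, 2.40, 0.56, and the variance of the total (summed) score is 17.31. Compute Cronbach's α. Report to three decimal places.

Σσᵢ² = 2.82 + 0.61 + 2.86 + 0.58 + 2.40 + 0.56 = 9.83
α = (k/(k−1))·(1 − Σσᵢ²/σ²_T) = (6/5)·(1 − 9.83/17.31) = 0.519

Cronbach's α = 0.519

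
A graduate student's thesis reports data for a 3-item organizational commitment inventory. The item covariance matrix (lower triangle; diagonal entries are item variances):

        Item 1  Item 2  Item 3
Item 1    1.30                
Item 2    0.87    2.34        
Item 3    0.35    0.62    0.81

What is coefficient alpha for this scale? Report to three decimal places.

Σσ²ᵢ = 1.30 + 2.34 + 0.81 = 4.45
Σ_{i<j} σ_ij = 1.84
σ²_total = 4.45 + 2 × 1.84 = 8.13
α = (k/(k−1))·(1 − Σσ²ᵢ/σ²_total) = (3/2)·(1 − 4.45/8.13) = 0.679

α = 0.679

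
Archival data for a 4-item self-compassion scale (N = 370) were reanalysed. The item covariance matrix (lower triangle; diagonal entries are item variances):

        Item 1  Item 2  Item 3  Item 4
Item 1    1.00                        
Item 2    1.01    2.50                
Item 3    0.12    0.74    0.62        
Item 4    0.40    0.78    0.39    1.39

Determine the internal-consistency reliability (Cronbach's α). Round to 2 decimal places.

Σσᵢ² = 1.00 + 2.50 + 0.62 + 1.39 = 5.51
Sum of the distinct covariances = 3.44
σ²_T = 5.51 + 2 × 3.44 = 12.39
α = (k/(k−1))·(1 − Σσᵢ²/σ²_T) = (4/3)·(1 − 5.51/12.39) = 0.74

Cronbach's α = 0.74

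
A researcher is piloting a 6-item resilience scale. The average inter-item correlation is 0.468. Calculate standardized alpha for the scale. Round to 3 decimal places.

Standardized α = k·r̄ / (1 + (k−1)·r̄) = 6 × 0.468 / (1 + 5 × 0.468)
  = 2.8080 / 3.3400 = 0.841

α = 0.841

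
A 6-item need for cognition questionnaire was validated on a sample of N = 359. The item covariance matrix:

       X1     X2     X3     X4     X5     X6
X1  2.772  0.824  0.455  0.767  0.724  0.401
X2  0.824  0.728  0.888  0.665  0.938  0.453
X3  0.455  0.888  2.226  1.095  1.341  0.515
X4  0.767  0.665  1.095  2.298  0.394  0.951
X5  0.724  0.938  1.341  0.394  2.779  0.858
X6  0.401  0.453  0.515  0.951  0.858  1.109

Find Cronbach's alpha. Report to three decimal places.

α = 0.785

sum of item variances = 2.772 + 0.728 + 2.226 + 2.298 + 2.779 + 1.109 = 11.912
Sum of the distinct covariances = 11.269
σ²_total = 11.912 + 2 × 11.269 = 34.450
α = (k/(k−1))·(1 − sum of item variances/σ²_total) = (6/5)·(1 − 11.912/34.450) = 0.785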